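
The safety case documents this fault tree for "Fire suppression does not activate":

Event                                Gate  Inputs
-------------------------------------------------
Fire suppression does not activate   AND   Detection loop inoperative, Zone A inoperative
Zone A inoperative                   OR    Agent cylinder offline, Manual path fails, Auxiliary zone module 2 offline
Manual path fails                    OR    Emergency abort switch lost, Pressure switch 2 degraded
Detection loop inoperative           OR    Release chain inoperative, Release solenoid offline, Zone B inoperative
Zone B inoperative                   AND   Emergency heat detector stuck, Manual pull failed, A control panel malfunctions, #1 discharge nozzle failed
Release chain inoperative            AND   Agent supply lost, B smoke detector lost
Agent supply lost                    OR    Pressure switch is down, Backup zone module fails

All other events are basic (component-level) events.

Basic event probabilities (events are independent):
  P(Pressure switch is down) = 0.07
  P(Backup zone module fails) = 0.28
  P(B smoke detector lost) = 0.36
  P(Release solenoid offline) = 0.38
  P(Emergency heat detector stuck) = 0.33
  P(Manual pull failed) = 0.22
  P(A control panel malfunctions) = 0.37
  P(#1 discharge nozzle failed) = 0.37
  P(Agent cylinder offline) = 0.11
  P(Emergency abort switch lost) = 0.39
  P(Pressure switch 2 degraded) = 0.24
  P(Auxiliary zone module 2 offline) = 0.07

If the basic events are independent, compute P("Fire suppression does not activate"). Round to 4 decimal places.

0.2830

P(Agent supply lost) [OR] = 1 − (1−0.07) × (1−0.28) = 0.330400
P(Release chain inoperative) [AND] = 0.330400 × 0.36 = 0.118944
P(Zone B inoperative) [AND] = 0.33 × 0.22 × 0.37 × 0.37 = 0.009939
P(Detection loop inoperative) [OR] = 1 − (1−0.118944) × (1−0.38) × (1−0.009939) = 0.459175
P(Manual path fails) [OR] = 1 − (1−0.39) × (1−0.24) = 0.536400
P(Zone A inoperative) [OR] = 1 − (1−0.11) × (1−0.536400) × (1−0.07) = 0.616278
P(Fire suppression does not activate) [AND] = 0.459175 × 0.616278 = 0.282979
Rounded to 4 decimal places: P(Fire suppression does not activate) ≈ 0.2830.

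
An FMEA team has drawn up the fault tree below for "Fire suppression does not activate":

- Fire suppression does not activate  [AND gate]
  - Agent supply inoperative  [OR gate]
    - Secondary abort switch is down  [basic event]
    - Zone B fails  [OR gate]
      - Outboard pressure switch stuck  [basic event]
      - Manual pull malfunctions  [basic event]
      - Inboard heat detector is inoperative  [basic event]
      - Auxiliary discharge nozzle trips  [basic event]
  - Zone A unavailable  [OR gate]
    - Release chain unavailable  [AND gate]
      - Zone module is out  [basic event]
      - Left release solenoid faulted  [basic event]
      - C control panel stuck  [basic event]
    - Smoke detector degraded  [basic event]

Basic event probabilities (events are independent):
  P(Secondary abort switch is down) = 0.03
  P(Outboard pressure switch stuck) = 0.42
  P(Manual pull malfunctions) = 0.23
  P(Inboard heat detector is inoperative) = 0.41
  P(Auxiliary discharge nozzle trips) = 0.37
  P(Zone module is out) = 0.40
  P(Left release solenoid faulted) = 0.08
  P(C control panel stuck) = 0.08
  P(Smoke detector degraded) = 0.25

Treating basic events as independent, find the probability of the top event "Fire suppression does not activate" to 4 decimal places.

P(Zone B fails) [OR] = 1 − (1−0.42) × (1−0.23) × (1−0.41) × (1−0.37) = 0.833999
P(Agent supply inoperative) [OR] = 1 − (1−0.03) × (1−0.833999) = 0.838979
P(Release chain unavailable) [AND] = 0.40 × 0.08 × 0.08 = 0.002560
P(Zone A unavailable) [OR] = 1 − (1−0.002560) × (1−0.25) = 0.251920
P(Fire suppression does not activate) [AND] = 0.838979 × 0.251920 = 0.211356
Rounded to 4 decimal places: P(Fire suppression does not activate) ≈ 0.2114.

0.2114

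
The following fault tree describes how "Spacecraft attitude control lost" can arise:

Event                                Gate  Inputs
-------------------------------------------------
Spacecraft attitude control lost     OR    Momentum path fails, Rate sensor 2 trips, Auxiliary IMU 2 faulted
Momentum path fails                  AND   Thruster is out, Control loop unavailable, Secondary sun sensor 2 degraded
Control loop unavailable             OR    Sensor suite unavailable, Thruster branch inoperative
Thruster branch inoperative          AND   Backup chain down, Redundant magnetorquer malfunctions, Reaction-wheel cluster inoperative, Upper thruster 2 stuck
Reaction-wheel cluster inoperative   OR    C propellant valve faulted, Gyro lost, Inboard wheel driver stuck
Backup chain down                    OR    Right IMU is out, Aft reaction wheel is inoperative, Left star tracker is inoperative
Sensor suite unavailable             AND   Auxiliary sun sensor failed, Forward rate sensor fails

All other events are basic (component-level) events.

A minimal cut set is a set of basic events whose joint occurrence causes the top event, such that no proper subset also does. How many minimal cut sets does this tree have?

Sensor suite unavailable [AND]: one cut set from each child combined → 1 × 1 = 1 cut set(s).
Backup chain down [OR]: union of children's cut sets → 3 cut set(s).
Reaction-wheel cluster inoperative [OR]: union of children's cut sets → 3 cut set(s).
Thruster branch inoperative [AND]: one cut set from each child combined → 3 × 1 × 3 × 1 = 9 cut set(s).
Control loop unavailable [OR]: union of children's cut sets → 10 cut set(s).
Momentum path fails [AND]: one cut set from each child combined → 1 × 10 × 1 = 10 cut set(s).
Spacecraft attitude control lost [OR]: union of children's cut sets → 12 cut set(s).

12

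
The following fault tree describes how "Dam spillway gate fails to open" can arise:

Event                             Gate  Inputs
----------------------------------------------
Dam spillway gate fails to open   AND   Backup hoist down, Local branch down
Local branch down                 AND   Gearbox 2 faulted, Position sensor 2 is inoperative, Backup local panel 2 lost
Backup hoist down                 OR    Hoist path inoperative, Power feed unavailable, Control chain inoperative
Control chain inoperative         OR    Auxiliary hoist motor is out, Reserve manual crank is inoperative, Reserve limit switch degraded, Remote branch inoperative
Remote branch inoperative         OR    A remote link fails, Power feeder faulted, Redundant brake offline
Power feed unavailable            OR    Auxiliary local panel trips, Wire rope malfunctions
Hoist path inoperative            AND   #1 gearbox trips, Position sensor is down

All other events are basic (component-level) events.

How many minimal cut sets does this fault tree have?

9

Hoist path inoperative [AND]: one cut set from each child combined → 1 × 1 = 1 cut set(s).
Power feed unavailable [OR]: union of children's cut sets → 2 cut set(s).
Remote branch inoperative [OR]: union of children's cut sets → 3 cut set(s).
Control chain inoperative [OR]: union of children's cut sets → 6 cut set(s).
Backup hoist down [OR]: union of children's cut sets → 9 cut set(s).
Local branch down [AND]: one cut set from each child combined → 1 × 1 × 1 = 1 cut set(s).
Dam spillway gate fails to open [AND]: one cut set from each child combined → 9 × 1 = 9 cut set(s).
Minimal cut sets: {#1 gearbox trips, Backup local panel 2 lost, Gearbox 2 faulted, Position sensor 2 is inoperative, Position sensor is down}; {Auxiliary local panel trips, Backup local panel 2 lost, Gearbox 2 faulted, Position sensor 2 is inoperative}; {Backup local panel 2 lost, Gearbox 2 faulted, Position sensor 2 is inoperative, Wire rope malfunctions}; {Auxiliary hoist motor is out, Backup local panel 2 lost, Gearbox 2 faulted, Position sensor 2 is inoperative}; {Backup local panel 2 lost, Gearbox 2 faulted, Position sensor 2 is inoperative, Reserve manual crank is inoperative}; {Backup local panel 2 lost, Gearbox 2 faulted, Position sensor 2 is inoperative, Reserve limit switch degraded}; {A remote link fails, Backup local panel 2 lost, Gearbox 2 faulted, Position sensor 2 is inoperative}; {Backup local panel 2 lost, Gearbox 2 faulted, Position sensor 2 is inoperative, Power feeder faulted}; {Backup local panel 2 lost, Gearbox 2 faulted, Position sensor 2 is inoperative, Redundant brake offline}.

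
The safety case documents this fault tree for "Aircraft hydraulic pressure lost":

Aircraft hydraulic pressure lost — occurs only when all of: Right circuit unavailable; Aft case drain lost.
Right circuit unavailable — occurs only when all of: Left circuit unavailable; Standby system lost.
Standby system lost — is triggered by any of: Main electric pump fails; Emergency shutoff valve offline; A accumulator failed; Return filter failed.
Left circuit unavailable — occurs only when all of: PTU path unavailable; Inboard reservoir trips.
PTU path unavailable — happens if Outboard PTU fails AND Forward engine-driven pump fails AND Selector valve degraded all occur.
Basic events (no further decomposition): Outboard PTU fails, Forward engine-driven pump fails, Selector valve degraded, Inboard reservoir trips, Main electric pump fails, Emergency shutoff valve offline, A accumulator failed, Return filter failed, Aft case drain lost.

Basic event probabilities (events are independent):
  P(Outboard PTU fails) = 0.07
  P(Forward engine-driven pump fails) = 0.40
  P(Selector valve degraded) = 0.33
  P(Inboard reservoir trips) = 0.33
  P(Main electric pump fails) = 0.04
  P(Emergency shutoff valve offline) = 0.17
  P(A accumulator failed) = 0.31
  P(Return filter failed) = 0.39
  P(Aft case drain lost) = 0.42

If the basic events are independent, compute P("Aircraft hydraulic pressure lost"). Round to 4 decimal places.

P(PTU path unavailable) [AND] = 0.07 × 0.40 × 0.33 = 0.009240
P(Left circuit unavailable) [AND] = 0.009240 × 0.33 = 0.003049
P(Standby system lost) [OR] = 1 − (1−0.04) × (1−0.17) × (1−0.31) × (1−0.39) = 0.664627
P(Right circuit unavailable) [AND] = 0.003049 × 0.664627 = 0.002026
P(Aircraft hydraulic pressure lost) [AND] = 0.002026 × 0.42 = 0.000851
Rounded to 4 decimal places: P(Aircraft hydraulic pressure lost) ≈ 0.0009.

0.0009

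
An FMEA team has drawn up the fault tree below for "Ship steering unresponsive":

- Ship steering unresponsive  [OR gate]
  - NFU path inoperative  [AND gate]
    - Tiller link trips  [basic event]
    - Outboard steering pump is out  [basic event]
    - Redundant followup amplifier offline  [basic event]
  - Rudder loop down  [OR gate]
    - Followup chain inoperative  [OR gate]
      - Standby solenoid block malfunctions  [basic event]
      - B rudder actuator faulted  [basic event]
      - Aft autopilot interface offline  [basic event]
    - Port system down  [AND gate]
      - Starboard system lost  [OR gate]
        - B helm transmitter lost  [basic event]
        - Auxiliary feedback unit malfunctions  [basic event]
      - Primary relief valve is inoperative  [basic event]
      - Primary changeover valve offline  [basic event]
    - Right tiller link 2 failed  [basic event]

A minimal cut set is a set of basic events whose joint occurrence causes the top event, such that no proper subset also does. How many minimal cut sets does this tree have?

NFU path inoperative [AND]: one cut set from each child combined → 1 × 1 × 1 = 1 cut set(s).
Followup chain inoperative [OR]: union of children's cut sets → 3 cut set(s).
Starboard system lost [OR]: union of children's cut sets → 2 cut set(s).
Port system down [AND]: one cut set from each child combined → 2 × 1 × 1 = 2 cut set(s).
Rudder loop down [OR]: union of children's cut sets → 6 cut set(s).
Ship steering unresponsive [OR]: union of children's cut sets → 7 cut set(s).
Minimal cut sets: {Outboard steering pump is out, Redundant followup amplifier offline, Tiller link trips}; {Standby solenoid block malfunctions}; {B rudder actuator faulted}; {Aft autopilot interface offline}; {B helm transmitter lost, Primary changeover valve offline, Primary relief valve is inoperative}; {Auxiliary feedback unit malfunctions, Primary changeover valve offline, Primary relief valve is inoperative}; {Right tiller link 2 failed}.

7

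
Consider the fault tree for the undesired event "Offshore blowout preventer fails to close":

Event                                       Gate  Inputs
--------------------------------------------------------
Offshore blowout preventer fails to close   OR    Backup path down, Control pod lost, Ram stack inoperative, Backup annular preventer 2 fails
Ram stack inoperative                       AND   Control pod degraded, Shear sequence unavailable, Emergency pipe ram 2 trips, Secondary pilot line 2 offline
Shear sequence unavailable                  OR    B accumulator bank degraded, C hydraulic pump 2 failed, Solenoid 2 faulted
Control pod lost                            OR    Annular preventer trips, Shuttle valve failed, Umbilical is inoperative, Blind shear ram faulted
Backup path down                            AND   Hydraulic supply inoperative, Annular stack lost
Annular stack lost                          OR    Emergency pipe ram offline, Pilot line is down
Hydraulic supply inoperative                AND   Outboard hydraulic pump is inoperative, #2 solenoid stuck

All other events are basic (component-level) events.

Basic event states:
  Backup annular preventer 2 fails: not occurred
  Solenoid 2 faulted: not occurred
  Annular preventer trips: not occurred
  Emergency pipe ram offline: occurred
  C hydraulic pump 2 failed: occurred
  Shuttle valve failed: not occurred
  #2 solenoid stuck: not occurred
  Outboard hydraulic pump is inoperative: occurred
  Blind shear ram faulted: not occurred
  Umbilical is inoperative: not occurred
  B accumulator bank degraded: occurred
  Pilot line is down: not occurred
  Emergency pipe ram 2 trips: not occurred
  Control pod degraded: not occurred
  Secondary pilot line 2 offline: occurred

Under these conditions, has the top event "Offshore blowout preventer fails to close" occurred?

Hydraulic supply inoperative [AND]: Outboard hydraulic pump is inoperative=occurs, #2 solenoid stuck=not → not all inputs occur → does not occur.
Annular stack lost [OR]: Emergency pipe ram offline=occurs, Pilot line is down=not → at least one input occurs → occurs.
Backup path down [AND]: Hydraulic supply inoperative=not, Annular stack lost=occurs → not all inputs occur → does not occur.
Control pod lost [OR]: Annular preventer trips=not, Shuttle valve failed=not, Umbilical is inoperative=not, Blind shear ram faulted=not → no input occurs → does not occur.
Shear sequence unavailable [OR]: B accumulator bank degraded=occurs, C hydraulic pump 2 failed=occurs, Solenoid 2 faulted=not → at least one input occurs → occurs.
Ram stack inoperative [AND]: Control pod degraded=not, Shear sequence unavailable=occurs, Emergency pipe ram 2 trips=not, Secondary pilot line 2 offline=occurs → not all inputs occur → does not occur.
Offshore blowout preventer fails to close [OR]: Backup path down=not, Control pod lost=not, Ram stack inoperative=not, Backup annular preventer 2 fails=not → no input occurs → does not occur.

No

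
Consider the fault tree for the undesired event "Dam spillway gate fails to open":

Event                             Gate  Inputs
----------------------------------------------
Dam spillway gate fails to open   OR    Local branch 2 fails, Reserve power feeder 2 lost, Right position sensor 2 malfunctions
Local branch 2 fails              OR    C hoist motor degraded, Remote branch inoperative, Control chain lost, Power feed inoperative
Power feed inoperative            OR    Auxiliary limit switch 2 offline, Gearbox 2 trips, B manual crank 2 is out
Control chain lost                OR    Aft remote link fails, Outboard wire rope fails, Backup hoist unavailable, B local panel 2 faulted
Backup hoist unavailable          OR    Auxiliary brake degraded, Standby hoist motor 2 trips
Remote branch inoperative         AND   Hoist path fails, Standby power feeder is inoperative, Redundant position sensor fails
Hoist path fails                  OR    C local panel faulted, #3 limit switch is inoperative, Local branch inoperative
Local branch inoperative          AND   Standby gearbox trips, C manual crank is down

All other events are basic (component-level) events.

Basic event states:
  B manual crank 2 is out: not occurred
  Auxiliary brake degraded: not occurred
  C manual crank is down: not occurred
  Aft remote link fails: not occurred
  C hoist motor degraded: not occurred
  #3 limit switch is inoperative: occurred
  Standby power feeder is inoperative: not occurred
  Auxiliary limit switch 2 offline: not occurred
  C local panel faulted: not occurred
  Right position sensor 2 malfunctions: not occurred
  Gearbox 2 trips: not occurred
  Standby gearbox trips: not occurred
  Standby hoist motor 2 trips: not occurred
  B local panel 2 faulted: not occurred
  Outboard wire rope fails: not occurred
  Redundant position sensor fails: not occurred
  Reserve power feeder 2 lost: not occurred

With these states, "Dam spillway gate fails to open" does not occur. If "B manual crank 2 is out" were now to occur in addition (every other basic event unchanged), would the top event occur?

Counterfactual: set "B manual crank 2 is out" to occurred.
Local branch inoperative [AND]: Standby gearbox trips=not, C manual crank is down=not → not all inputs occur → does not occur.
Hoist path fails [OR]: C local panel faulted=not, #3 limit switch is inoperative=occurs, Local branch inoperative=not → at least one input occurs → occurs.
Remote branch inoperative [AND]: Hoist path fails=occurs, Standby power feeder is inoperative=not, Redundant position sensor fails=not → not all inputs occur → does not occur.
Backup hoist unavailable [OR]: Auxiliary brake degraded=not, Standby hoist motor 2 trips=not → no input occurs → does not occur.
Control chain lost [OR]: Aft remote link fails=not, Outboard wire rope fails=not, Backup hoist unavailable=not, B local panel 2 faulted=not → no input occurs → does not occur.
Power feed inoperative [OR]: Auxiliary limit switch 2 offline=not, Gearbox 2 trips=not, B manual crank 2 is out=occurs → at least one input occurs → occurs.
Local branch 2 fails [OR]: C hoist motor degraded=not, Remote branch inoperative=not, Control chain lost=not, Power feed inoperative=occurs → at least one input occurs → occurs.
Dam spillway gate fails to open [OR]: Local branch 2 fails=occurs, Reserve power feeder 2 lost=not, Right position sensor 2 malfunctions=not → at least one input occurs → occurs.

Yes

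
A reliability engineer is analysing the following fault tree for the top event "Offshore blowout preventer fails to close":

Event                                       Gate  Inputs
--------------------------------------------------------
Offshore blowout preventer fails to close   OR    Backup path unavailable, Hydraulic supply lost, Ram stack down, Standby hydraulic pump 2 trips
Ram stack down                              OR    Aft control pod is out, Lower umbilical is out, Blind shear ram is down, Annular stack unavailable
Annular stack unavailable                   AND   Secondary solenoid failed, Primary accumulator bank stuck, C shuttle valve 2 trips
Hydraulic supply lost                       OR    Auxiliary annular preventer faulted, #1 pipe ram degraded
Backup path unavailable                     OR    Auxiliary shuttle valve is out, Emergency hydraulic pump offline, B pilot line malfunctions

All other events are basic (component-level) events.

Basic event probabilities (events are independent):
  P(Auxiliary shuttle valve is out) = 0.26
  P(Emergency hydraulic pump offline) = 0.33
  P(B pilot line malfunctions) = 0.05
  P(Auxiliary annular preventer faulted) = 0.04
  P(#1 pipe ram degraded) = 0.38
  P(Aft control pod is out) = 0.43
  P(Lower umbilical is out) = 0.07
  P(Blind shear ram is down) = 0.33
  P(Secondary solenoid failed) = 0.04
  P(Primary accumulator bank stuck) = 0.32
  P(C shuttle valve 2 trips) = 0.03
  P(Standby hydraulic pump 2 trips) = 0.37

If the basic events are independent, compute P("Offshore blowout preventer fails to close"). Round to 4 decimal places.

P(Backup path unavailable) [OR] = 1 − (1−0.26) × (1−0.33) × (1−0.05) = 0.528990
P(Hydraulic supply lost) [OR] = 1 − (1−0.04) × (1−0.38) = 0.404800
P(Annular stack unavailable) [AND] = 0.04 × 0.32 × 0.03 = 0.000384
P(Ram stack down) [OR] = 1 − (1−0.43) × (1−0.07) × (1−0.33) × (1−0.000384) = 0.644969
P(Offshore blowout preventer fails to close) [OR] = 1 − (1−0.528990) × (1−0.404800) × (1−0.644969) × (1−0.37) = 0.937295
Rounded to 4 decimal places: P(Offshore blowout preventer fails to close) ≈ 0.9373.

0.9373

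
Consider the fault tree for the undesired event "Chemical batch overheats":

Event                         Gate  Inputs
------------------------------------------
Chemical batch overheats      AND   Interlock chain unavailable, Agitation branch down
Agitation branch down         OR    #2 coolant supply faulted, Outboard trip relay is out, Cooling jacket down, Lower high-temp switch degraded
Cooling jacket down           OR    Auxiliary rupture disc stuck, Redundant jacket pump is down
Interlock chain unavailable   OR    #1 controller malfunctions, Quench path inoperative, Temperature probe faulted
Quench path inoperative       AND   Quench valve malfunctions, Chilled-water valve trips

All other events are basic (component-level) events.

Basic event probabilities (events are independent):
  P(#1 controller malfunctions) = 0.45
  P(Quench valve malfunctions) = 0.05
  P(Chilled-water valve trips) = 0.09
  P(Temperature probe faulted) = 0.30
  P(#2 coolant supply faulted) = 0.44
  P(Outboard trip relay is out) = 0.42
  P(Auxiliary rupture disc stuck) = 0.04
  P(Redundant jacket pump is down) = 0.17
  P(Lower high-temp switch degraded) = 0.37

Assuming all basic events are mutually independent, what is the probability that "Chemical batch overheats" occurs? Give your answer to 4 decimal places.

0.5162

P(Quench path inoperative) [AND] = 0.05 × 0.09 = 0.004500
P(Interlock chain unavailable) [OR] = 1 − (1−0.45) × (1−0.004500) × (1−0.30) = 0.616733
P(Cooling jacket down) [OR] = 1 − (1−0.04) × (1−0.17) = 0.203200
P(Agitation branch down) [OR] = 1 − (1−0.44) × (1−0.42) × (1−0.203200) × (1−0.37) = 0.836956
P(Chemical batch overheats) [AND] = 0.616733 × 0.836956 = 0.516178
Rounded to 4 decimal places: P(Chemical batch overheats) ≈ 0.5162.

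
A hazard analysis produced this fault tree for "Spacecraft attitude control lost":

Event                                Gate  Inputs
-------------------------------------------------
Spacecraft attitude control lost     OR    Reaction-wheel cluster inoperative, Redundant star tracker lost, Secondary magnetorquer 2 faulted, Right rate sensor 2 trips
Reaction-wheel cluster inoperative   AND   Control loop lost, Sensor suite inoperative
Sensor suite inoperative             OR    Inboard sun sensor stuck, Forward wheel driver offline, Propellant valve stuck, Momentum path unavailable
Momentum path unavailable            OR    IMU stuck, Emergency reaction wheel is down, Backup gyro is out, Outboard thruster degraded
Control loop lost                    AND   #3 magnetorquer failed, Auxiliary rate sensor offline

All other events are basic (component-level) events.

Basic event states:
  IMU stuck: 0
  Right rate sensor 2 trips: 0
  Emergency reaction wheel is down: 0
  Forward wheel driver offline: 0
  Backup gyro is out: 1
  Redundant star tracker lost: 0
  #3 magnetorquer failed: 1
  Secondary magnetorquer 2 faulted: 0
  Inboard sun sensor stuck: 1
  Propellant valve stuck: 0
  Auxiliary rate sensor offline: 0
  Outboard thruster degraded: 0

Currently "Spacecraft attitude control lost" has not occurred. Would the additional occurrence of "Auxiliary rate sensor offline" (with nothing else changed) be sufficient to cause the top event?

Counterfactual: set "Auxiliary rate sensor offline" to occurred.
Control loop lost [AND]: #3 magnetorquer failed=occurs, Auxiliary rate sensor offline=occurs → all inputs occur → occurs.
Momentum path unavailable [OR]: IMU stuck=not, Emergency reaction wheel is down=not, Backup gyro is out=occurs, Outboard thruster degraded=not → at least one input occurs → occurs.
Sensor suite inoperative [OR]: Inboard sun sensor stuck=occurs, Forward wheel driver offline=not, Propellant valve stuck=not, Momentum path unavailable=occurs → at least one input occurs → occurs.
Reaction-wheel cluster inoperative [AND]: Control loop lost=occurs, Sensor suite inoperative=occurs → all inputs occur → occurs.
Spacecraft attitude control lost [OR]: Reaction-wheel cluster inoperative=occurs, Redundant star tracker lost=not, Secondary magnetorquer 2 faulted=not, Right rate sensor 2 trips=not → at least one input occurs → occurs.

Yes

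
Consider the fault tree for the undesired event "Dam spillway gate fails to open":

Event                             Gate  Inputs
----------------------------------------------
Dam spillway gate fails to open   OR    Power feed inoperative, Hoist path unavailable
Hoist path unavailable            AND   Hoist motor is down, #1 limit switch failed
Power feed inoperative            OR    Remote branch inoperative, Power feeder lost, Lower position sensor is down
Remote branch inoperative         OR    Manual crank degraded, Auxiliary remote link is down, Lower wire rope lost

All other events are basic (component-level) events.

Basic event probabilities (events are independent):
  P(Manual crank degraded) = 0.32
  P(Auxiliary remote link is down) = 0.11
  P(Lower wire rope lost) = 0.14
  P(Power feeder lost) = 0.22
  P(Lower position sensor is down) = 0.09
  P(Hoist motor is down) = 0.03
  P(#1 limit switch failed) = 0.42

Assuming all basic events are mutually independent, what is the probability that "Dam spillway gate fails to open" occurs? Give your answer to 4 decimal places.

P(Remote branch inoperative) [OR] = 1 − (1−0.32) × (1−0.11) × (1−0.14) = 0.479528
P(Power feed inoperative) [OR] = 1 − (1−0.479528) × (1−0.22) × (1−0.09) = 0.630569
P(Hoist path unavailable) [AND] = 0.03 × 0.42 = 0.012600
P(Dam spillway gate fails to open) [OR] = 1 − (1−0.630569) × (1−0.012600) = 0.635224
Rounded to 4 decimal places: P(Dam spillway gate fails to open) ≈ 0.6352.

0.6352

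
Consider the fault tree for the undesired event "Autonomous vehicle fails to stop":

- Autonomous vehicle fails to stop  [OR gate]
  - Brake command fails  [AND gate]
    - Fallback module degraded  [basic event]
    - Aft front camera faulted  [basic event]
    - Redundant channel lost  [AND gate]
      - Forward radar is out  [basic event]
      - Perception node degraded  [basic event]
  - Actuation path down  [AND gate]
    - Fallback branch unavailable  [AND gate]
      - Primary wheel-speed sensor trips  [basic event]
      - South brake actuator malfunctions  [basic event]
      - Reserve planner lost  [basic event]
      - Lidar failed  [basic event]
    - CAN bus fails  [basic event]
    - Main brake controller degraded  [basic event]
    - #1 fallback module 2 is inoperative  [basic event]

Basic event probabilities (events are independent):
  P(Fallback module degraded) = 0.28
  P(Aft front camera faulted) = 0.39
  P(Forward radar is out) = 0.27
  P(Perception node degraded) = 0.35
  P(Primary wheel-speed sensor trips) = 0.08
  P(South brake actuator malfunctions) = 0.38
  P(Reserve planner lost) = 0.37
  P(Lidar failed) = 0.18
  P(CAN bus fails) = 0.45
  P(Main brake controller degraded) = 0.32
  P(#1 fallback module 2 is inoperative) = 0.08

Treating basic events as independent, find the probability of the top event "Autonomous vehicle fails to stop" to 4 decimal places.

P(Redundant channel lost) [AND] = 0.27 × 0.35 = 0.094500
P(Brake command fails) [AND] = 0.28 × 0.39 × 0.094500 = 0.010319
P(Fallback branch unavailable) [AND] = 0.08 × 0.38 × 0.37 × 0.18 = 0.002025
P(Actuation path down) [AND] = 0.002025 × 0.45 × 0.32 × 0.08 = 0.000023
P(Autonomous vehicle fails to stop) [OR] = 1 − (1−0.010319) × (1−0.000023) = 0.010342
Rounded to 4 decimal places: P(Autonomous vehicle fails to stop) ≈ 0.0103.

0.0103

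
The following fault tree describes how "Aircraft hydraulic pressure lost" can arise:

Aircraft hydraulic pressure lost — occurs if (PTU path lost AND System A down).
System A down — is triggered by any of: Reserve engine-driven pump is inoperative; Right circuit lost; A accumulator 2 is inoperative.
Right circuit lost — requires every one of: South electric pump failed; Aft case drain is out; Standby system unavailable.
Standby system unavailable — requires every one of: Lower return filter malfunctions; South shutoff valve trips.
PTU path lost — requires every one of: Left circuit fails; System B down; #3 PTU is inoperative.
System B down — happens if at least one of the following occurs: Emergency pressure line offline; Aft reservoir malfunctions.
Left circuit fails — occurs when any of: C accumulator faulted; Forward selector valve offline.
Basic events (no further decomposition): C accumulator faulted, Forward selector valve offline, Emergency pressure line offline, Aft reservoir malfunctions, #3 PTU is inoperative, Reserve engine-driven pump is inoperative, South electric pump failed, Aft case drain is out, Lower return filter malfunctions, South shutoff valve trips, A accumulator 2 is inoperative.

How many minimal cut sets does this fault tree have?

Left circuit fails [OR]: union of children's cut sets → 2 cut set(s).
System B down [OR]: union of children's cut sets → 2 cut set(s).
PTU path lost [AND]: one cut set from each child combined → 2 × 2 × 1 = 4 cut set(s).
Standby system unavailable [AND]: one cut set from each child combined → 1 × 1 = 1 cut set(s).
Right circuit lost [AND]: one cut set from each child combined → 1 × 1 × 1 = 1 cut set(s).
System A down [OR]: union of children's cut sets → 3 cut set(s).
Aircraft hydraulic pressure lost [AND]: one cut set from each child combined → 4 × 3 = 12 cut set(s).

12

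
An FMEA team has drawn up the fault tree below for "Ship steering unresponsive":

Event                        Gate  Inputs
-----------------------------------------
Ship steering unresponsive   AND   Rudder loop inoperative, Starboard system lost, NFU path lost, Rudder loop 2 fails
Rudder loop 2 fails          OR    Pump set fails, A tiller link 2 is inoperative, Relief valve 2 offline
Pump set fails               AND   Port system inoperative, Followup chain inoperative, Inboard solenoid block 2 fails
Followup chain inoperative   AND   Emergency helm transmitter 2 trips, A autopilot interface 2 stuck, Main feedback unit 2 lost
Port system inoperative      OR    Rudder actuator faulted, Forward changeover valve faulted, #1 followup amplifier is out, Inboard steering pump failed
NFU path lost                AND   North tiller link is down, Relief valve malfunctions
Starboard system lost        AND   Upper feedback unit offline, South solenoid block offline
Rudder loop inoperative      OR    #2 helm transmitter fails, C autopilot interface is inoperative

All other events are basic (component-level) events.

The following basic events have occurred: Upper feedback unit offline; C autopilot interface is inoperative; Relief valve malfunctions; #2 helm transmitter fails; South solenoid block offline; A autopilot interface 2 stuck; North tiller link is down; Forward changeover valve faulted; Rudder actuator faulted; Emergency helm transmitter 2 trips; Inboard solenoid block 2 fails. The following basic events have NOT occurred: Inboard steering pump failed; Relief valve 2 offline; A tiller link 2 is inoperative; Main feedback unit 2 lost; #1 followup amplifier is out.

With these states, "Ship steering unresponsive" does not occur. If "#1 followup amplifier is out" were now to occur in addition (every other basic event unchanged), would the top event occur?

No

Counterfactual: set "#1 followup amplifier is out" to occurred.
Rudder loop inoperative [OR]: #2 helm transmitter fails=occurs, C autopilot interface is inoperative=occurs → at least one input occurs → occurs.
Starboard system lost [AND]: Upper feedback unit offline=occurs, South solenoid block offline=occurs → all inputs occur → occurs.
NFU path lost [AND]: North tiller link is down=occurs, Relief valve malfunctions=occurs → all inputs occur → occurs.
Port system inoperative [OR]: Rudder actuator faulted=occurs, Forward changeover valve faulted=occurs, #1 followup amplifier is out=occurs, Inboard steering pump failed=not → at least one input occurs → occurs.
Followup chain inoperative [AND]: Emergency helm transmitter 2 trips=occurs, A autopilot interface 2 stuck=occurs, Main feedback unit 2 lost=not → not all inputs occur → does not occur.
Pump set fails [AND]: Port system inoperative=occurs, Followup chain inoperative=not, Inboard solenoid block 2 fails=occurs → not all inputs occur → does not occur.
Rudder loop 2 fails [OR]: Pump set fails=not, A tiller link 2 is inoperative=not, Relief valve 2 offline=not → no input occurs → does not occur.
Ship steering unresponsive [AND]: Rudder loop inoperative=occurs, Starboard system lost=occurs, NFU path lost=occurs, Rudder loop 2 fails=not → not all inputs occur → does not occur.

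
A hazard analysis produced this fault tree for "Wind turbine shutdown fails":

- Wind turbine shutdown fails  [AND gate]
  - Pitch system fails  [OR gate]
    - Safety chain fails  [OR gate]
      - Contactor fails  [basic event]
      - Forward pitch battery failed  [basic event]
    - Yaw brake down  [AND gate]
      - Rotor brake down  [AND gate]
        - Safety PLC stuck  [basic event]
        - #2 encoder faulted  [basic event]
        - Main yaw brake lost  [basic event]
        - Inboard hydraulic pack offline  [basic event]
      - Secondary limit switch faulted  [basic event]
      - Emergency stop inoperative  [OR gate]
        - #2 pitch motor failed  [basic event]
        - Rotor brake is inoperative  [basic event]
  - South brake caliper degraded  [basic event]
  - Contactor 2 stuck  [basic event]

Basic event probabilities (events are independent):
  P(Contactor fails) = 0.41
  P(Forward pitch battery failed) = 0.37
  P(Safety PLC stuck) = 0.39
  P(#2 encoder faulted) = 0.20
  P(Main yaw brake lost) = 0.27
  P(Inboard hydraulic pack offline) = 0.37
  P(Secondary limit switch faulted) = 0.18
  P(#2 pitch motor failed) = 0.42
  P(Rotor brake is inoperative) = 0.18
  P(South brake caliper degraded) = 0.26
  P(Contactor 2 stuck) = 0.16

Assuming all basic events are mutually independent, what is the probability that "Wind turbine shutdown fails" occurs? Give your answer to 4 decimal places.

0.0261

P(Safety chain fails) [OR] = 1 − (1−0.41) × (1−0.37) = 0.628300
P(Rotor brake down) [AND] = 0.39 × 0.20 × 0.27 × 0.37 = 0.007792
P(Emergency stop inoperative) [OR] = 1 − (1−0.42) × (1−0.18) = 0.524400
P(Yaw brake down) [AND] = 0.007792 × 0.18 × 0.524400 = 0.000736
P(Pitch system fails) [OR] = 1 − (1−0.628300) × (1−0.000736) = 0.628574
P(Wind turbine shutdown fails) [AND] = 0.628574 × 0.26 × 0.16 = 0.026149
Rounded to 4 decimal places: P(Wind turbine shutdown fails) ≈ 0.0261.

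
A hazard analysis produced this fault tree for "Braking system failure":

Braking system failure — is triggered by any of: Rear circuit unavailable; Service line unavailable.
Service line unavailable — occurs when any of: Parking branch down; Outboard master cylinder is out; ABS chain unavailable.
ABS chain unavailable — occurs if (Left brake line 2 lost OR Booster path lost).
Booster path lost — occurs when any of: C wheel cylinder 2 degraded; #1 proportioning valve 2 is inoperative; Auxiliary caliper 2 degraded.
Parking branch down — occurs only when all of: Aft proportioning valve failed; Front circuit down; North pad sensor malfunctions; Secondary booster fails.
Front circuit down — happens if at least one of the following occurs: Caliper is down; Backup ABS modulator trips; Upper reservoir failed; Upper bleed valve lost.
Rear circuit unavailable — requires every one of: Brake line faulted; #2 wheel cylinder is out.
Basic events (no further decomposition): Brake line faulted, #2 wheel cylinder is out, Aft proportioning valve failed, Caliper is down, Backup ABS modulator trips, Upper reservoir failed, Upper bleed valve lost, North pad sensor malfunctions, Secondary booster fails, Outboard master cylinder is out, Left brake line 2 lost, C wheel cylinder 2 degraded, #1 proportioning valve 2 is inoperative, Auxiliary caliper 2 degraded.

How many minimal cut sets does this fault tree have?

10

Rear circuit unavailable [AND]: one cut set from each child combined → 1 × 1 = 1 cut set(s).
Front circuit down [OR]: union of children's cut sets → 4 cut set(s).
Parking branch down [AND]: one cut set from each child combined → 1 × 4 × 1 × 1 = 4 cut set(s).
Booster path lost [OR]: union of children's cut sets → 3 cut set(s).
ABS chain unavailable [OR]: union of children's cut sets → 4 cut set(s).
Service line unavailable [OR]: union of children's cut sets → 9 cut set(s).
Braking system failure [OR]: union of children's cut sets → 10 cut set(s).
Minimal cut sets: {#2 wheel cylinder is out, Brake line faulted}; {Aft proportioning valve failed, Caliper is down, North pad sensor malfunctions, Secondary booster fails}; {Aft proportioning valve failed, Backup ABS modulator trips, North pad sensor malfunctions, Secondary booster fails}; {Aft proportioning valve failed, North pad sensor malfunctions, Secondary booster fails, Upper reservoir failed}; {Aft proportioning valve failed, North pad sensor malfunctions, Secondary booster fails, Upper bleed valve lost}; {Outboard master cylinder is out}; {Left brake line 2 lost}; {C wheel cylinder 2 degraded}; {#1 proportioning valve 2 is inoperative}; {Auxiliary caliper 2 degraded}.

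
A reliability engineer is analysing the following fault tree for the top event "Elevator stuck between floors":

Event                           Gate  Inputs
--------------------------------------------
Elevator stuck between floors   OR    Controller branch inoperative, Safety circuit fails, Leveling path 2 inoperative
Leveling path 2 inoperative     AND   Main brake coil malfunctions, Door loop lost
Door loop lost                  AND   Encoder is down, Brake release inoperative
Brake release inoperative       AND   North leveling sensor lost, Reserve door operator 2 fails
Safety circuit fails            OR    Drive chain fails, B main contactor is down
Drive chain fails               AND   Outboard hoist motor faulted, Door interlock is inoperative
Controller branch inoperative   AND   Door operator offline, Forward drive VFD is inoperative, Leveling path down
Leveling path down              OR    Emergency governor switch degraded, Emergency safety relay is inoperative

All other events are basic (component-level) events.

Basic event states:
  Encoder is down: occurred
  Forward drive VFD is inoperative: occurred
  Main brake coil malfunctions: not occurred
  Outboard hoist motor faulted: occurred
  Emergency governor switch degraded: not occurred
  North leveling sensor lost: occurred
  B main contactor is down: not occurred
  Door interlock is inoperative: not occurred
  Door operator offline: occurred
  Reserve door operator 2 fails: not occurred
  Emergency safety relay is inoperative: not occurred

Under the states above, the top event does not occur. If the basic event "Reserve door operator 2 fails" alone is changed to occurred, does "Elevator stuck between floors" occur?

No

Counterfactual: set "Reserve door operator 2 fails" to occurred.
Leveling path down [OR]: Emergency governor switch degraded=not, Emergency safety relay is inoperative=not → no input occurs → does not occur.
Controller branch inoperative [AND]: Door operator offline=occurs, Forward drive VFD is inoperative=occurs, Leveling path down=not → not all inputs occur → does not occur.
Drive chain fails [AND]: Outboard hoist motor faulted=occurs, Door interlock is inoperative=not → not all inputs occur → does not occur.
Safety circuit fails [OR]: Drive chain fails=not, B main contactor is down=not → no input occurs → does not occur.
Brake release inoperative [AND]: North leveling sensor lost=occurs, Reserve door operator 2 fails=occurs → all inputs occur → occurs.
Door loop lost [AND]: Encoder is down=occurs, Brake release inoperative=occurs → all inputs occur → occurs.
Leveling path 2 inoperative [AND]: Main brake coil malfunctions=not, Door loop lost=occurs → not all inputs occur → does not occur.
Elevator stuck between floors [OR]: Controller branch inoperative=not, Safety circuit fails=not, Leveling path 2 inoperative=not → no input occurs → does not occur.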